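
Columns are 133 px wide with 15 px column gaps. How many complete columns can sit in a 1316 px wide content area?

k columns need k·133 + (k−1)·15 = k·148 − 15.
k·148 − 15 ≤ 1316 → k ≤ 1331 / 148 ≈ 8.99, so k = 8.

8 columns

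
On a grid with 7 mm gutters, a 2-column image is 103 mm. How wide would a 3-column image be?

103 − 1·7 = 96; ÷2 gives c = 48 mm.
Span of 3: 3·48 + 2·7 = 144 + 14 = 158 mm.

158 mm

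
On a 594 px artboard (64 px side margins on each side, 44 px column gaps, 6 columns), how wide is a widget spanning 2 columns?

126 px

Subtract both margins: 594 − 2·64 = 466 px.
6 columns + 5 column gaps: 6c + 5·44 = 466.
6c = 466 − 220 = 246, so c = 41 px.
Span of 2: 2·41 + 1·44 = 82 + 44 = 126 px.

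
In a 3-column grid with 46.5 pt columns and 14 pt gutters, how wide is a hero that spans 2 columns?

107 pt

2 columns plus 1 gutter: 93 + 14 = 107 pt.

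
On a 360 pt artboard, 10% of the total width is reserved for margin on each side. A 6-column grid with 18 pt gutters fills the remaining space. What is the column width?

Margins: 10% × 360 = 36 pt each, so content = 360 − 72 = 288 pt.
288 − 5·18 = 198; ÷6 gives c = 33 pt.

33 pt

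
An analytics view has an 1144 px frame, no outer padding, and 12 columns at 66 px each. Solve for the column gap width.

12 columns take 12·66 = 792 px; remaining 352 splits into 11 column gaps.
g = 352 / 11 = 32 px.

32 px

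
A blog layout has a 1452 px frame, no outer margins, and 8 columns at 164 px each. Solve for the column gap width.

8 columns take 8·164 = 1312 px; remaining 140 splits into 7 column gaps.
g = 140 / 7 = 20 px.

20 px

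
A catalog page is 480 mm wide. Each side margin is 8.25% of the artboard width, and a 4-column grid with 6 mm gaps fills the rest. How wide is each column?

Margins: 8.25% × 480 = 39.6 mm each, so content = 480 − 79.2 = 400.8 mm.
4 columns + 3 gaps: 4c + 3·6 = 400.8.
4c = 400.8 − 18 = 382.8, so c = 95.7 mm.

95.7 mm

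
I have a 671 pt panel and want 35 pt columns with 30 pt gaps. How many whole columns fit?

10 columns

10 columns: 10·35 + 9·30 = 620 pt ≤ 671.
11 columns: 685 pt > 671. So 10.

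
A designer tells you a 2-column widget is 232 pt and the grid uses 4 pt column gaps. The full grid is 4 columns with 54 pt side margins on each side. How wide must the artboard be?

232 − 1·4 = 228; ÷2 gives c = 114 pt.
Total width: 2·54 + 4·114 + 3·4 = 576 pt.

576 pt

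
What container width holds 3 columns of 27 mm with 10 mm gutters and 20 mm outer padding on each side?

141 mm

Container = 2·20 + 3·27 + 2·10 = 40 + 81 + 20 = 141 mm.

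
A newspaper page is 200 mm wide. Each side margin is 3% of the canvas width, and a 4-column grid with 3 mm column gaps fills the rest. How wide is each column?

44.75 mm

200 × (1 − 2·3%) = 200 × 94% = 188 mm for the columns.
Subtracting 3 column gaps of 3 leaves 179 for 4 columns, so c = 44.75 mm.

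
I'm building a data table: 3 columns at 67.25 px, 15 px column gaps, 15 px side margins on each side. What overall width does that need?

261.75 px

Container = 2·15 + 3·67.25 + 2·15 = 30 + 201.75 + 30 = 261.75 px.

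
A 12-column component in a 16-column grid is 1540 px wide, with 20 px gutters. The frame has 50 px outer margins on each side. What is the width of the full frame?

2160 px

Subtracting 11 gutters of 20 leaves 1320 for 12 columns, so c = 110 px.
Frame = 2·50 + 16·110 + 15·20 = 100 + 1760 + 300 = 2160 px.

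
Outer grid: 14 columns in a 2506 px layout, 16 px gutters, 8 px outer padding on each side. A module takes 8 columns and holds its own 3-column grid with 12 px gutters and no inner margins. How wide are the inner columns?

464 px

Subtract both margins: 2506 − 2·8 = 2490 px.
14 columns + 13 gutters: 14c + 13·16 = 2490.
14c = 2490 − 208 = 2282, so c = 163 px.
8 columns plus 7 gutters: 1304 + 112 = 1416 px.
3 columns + 2 gutters: 3d + 2·12 = 1416.
3d = 1416 − 24 = 1392, so d = 464 px.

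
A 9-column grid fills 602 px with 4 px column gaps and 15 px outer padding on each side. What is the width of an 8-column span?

Inside the margins: 602 − 30 = 572 px.
9 columns + 8 column gaps: 9c + 8·4 = 572.
9c = 572 − 32 = 540, so c = 60 px.
8-column span = 8·60 + 7·4 = 508 px.

508 px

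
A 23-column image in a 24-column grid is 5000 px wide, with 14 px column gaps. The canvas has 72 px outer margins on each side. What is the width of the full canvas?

5362 px

Subtracting 22 column gaps of 14 leaves 4692 for 23 columns, so c = 204 px.
Total width: 2·72 + 24·204 + 23·14 = 5362 px.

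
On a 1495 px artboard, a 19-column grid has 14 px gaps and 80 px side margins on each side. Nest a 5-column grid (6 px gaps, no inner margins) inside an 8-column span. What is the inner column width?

Inside the margins: 1495 − 160 = 1335 px.
19 columns + 18 gaps: 19c + 18·14 = 1335.
19c = 1335 − 252 = 1083, so c = 57 px.
Span of 8: 8·57 + 7·14 = 456 + 98 = 554 px.
5d + 4·6 = 554 → 5d = 530 → d = 106 px.

106 px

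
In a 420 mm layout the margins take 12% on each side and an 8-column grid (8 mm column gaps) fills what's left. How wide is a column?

32.9 mm

420 × (1 − 2·12%) = 420 × 76% = 319.2 mm for the columns.
Subtracting 7 column gaps of 8 leaves 263.2 for 8 columns, so c = 32.9 mm.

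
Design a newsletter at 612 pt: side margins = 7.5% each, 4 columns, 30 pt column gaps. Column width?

Each margin = 7.5% of 612 = 45.9 pt; content = 612 − 2·45.9 = 520.2 pt.
4c + 3·30 = 520.2 → 4c = 430.2 → c = 107.55 pt.

107.55 pt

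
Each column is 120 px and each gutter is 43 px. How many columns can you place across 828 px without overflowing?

5 columns

Each extra column adds 120 + 43 = 163 px.
(828 + 43) / 163 = 5.34, so 5 columns fit.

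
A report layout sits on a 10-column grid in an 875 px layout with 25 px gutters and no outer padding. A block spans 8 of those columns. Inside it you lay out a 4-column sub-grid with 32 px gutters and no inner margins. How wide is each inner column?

149.75 px

Subtracting 9 gutters of 25 leaves 650 for 10 columns, so c = 65 px.
8-column span = 8·65 + 7·25 = 695 px.
695 − 3·32 = 599; ÷4 gives d = 149.75 px.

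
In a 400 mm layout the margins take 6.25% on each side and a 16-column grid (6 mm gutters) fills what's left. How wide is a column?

Each margin = 6.25% of 400 = 25 mm; content = 400 − 2·25 = 350 mm.
350 − 15·6 = 260; ÷16 gives c = 16.25 mm.

16.25 mm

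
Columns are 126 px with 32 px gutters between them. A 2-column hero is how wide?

2-column span = 2·126 + 1·32 = 284 px.

284 px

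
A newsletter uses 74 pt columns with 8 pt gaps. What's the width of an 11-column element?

Span of 11: 11·74 + 10·8 = 814 + 80 = 894 pt.

894 pt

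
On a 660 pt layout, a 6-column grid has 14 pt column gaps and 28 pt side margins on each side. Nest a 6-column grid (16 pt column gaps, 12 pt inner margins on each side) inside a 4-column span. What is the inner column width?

49 pt

Inside the margins: 660 − 56 = 604 pt.
604 − 5·14 = 534; ÷6 gives c = 89 pt.
4-column span = 4·89 + 3·14 = 398 pt.
Inner content = 398 − 2·12 = 374 pt.
6 columns + 5 column gaps: 6d + 5·16 = 374.
6d = 374 − 80 = 294, so d = 49 pt.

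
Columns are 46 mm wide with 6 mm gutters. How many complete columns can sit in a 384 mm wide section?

k columns need k·46 + (k−1)·6 = k·52 − 6.
k·52 − 6 ≤ 384 → k ≤ 390 / 52 ≈ 7.50, so k = 7.

7 columns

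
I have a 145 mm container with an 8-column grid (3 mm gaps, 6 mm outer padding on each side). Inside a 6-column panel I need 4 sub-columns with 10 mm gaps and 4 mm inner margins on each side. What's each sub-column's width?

Subtract both margins: 145 − 2·6 = 133 mm.
8 columns + 7 gaps: 8c + 7·3 = 133.
8c = 133 − 21 = 112, so c = 14 mm.
Span of 6: 6·14 + 5·3 = 84 + 15 = 99 mm.
Inner content = 99 − 2·4 = 91 mm.
Subtracting 3 gaps of 10 leaves 61 for 4 columns, so d = 15.25 mm.

15.25 mm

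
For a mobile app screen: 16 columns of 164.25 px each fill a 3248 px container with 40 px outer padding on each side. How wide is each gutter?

Content width = 3248 − 2·40 = 3168 px.
16 columns take 16·164.25 = 2628 px; remaining 540 splits into 15 gutters.
g = 540 / 15 = 36 px.

36 px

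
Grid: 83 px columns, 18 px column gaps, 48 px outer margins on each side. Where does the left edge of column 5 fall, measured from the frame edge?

452 px

Each column+gutter stride is 101 px; 4 of them past the 48 px margin is 48 + 404 = 452 px.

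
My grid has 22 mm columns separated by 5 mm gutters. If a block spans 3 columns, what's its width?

3-column span = 3·22 + 2·5 = 76 mm.

76 mm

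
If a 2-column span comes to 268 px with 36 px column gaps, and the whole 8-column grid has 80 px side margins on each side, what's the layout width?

268 − 1·36 = 232; ÷2 gives c = 116 px.
Adding margins, columns and gutters: 160 + 928 + 252 = 1340 px.

1340 px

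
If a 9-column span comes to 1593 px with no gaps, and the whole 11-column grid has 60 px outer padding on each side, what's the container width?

With no gaps, each column is 1593/9 = 177 px.
Total width: 2·60 + 11·177 = 2067 px.

2067 px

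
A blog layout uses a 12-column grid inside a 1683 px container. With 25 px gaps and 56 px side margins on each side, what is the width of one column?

Inside the margins: 1683 − 112 = 1571 px.
12 columns + 11 gaps: 12c + 11·25 = 1571.
12c = 1571 − 275 = 1296, so c = 108 px.

108 px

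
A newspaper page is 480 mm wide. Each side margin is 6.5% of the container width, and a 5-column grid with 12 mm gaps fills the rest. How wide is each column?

73.92 mm

Each margin = 6.5% of 480 = 31.2 mm; content = 480 − 2·31.2 = 417.6 mm.
417.6 − 4·12 = 369.6; ÷5 gives c = 73.92 mm.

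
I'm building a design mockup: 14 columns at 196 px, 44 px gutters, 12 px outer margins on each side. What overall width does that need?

Container = 2·12 + 14·196 + 13·44 = 24 + 2744 + 572 = 3340 px.

3340 px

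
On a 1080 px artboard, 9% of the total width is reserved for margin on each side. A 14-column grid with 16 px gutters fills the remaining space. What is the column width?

1080 × (1 − 2·9%) = 1080 × 82% = 885.6 px for the columns.
885.6 − 13·16 = 677.6; ÷14 gives c = 48.4 px.

48.4 px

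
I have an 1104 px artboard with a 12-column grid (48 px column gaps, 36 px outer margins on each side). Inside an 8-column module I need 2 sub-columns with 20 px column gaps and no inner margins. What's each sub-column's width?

326 px

Subtract both margins: 1104 − 2·36 = 1032 px.
12 columns + 11 column gaps: 12c + 11·48 = 1032.
12c = 1032 − 528 = 504, so c = 42 px.
8 columns plus 7 column gaps: 336 + 336 = 672 px.
2d + 1·20 = 672 → 2d = 652 → d = 326 px.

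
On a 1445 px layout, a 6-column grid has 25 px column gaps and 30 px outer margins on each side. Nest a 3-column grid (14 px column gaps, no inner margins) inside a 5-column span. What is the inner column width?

Inside the margins: 1445 − 60 = 1385 px.
1385 − 5·25 = 1260; ÷6 gives c = 210 px.
Span of 5: 5·210 + 4·25 = 1050 + 100 = 1150 px.
Subtracting 2 column gaps of 14 leaves 1122 for 3 columns, so d = 374 px.

374 px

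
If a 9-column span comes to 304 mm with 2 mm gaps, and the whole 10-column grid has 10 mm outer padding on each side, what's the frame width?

9 columns + 8 gaps: 9c + 8·2 = 304.
9c = 304 − 16 = 288, so c = 32 mm.
Frame = 2·10 + 10·32 + 9·2 = 20 + 320 + 18 = 358 mm.

358 mm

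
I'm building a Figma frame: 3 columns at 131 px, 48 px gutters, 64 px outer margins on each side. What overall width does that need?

Adding margins, columns and gutters: 128 + 393 + 96 = 617 px.

617 px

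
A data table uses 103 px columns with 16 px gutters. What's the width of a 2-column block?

222 px

Span of 2: 2·103 + 1·16 = 206 + 16 = 222 px.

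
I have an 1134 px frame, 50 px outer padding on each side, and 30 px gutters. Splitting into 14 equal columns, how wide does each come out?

46 px

Take off 100 px of margins, leaving 1034 px.
Subtracting 13 gutters of 30 leaves 644 for 14 columns, so c = 46 px.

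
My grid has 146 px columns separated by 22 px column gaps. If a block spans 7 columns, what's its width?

1154 px

7 columns plus 6 column gaps: 1022 + 132 = 1154 px.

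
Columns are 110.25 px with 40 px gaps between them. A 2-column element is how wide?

260.5 px

2 columns plus 1 gap: 220.5 + 40 = 260.5 px.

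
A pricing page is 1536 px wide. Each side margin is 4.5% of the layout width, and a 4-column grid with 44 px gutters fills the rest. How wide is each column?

316.44 px

Each margin = 4.5% of 1536 = 69.12 px; content = 1536 − 2·69.12 = 1397.76 px.
4 columns + 3 gutters: 4c + 3·44 = 1397.76.
4c = 1397.76 − 132 = 1265.76, so c = 316.44 px.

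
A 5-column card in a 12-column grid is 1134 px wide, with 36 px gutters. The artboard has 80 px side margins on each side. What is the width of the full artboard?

Subtracting 4 gutters of 36 leaves 990 for 5 columns, so c = 198 px.
Total width: 2·80 + 12·198 + 11·36 = 2932 px.

2932 px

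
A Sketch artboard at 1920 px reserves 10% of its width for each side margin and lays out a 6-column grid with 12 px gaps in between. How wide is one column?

1920 × (1 − 2·10%) = 1920 × 80% = 1536 px for the columns.
1536 − 5·12 = 1476; ÷6 gives c = 246 px.

246 px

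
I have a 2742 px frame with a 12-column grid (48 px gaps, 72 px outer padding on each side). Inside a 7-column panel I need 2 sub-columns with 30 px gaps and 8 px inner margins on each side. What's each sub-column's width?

Outer content = 2742 − 2·72 = 2598 px.
2598 − 11·48 = 2070; ÷12 gives c = 172.5 px.
Span of 7: 7·172.5 + 6·48 = 1207.5 + 288 = 1495.5 px.
Inner content = 1495.5 − 2·8 = 1479.5 px.
2 columns + 1 gap: 2d + 1·30 = 1479.5.
2d = 1479.5 − 30 = 1449.5, so d = 724.75 px.

724.75 px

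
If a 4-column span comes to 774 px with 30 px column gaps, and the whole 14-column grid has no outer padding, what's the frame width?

774 − 3·30 = 684; ÷4 gives c = 171 px.
Total width: 14·171 + 13·30 = 2784 px.

2784 px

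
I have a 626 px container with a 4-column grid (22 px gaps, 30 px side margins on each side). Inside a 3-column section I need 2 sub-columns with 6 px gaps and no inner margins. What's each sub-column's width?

206.5 px

Subtract both margins: 626 − 2·30 = 566 px.
4 columns + 3 gaps: 4c + 3·22 = 566.
4c = 566 − 66 = 500, so c = 125 px.
3 columns plus 2 gaps: 375 + 44 = 419 px.
Subtracting 1 gap of 6 leaves 413 for 2 columns, so d = 206.5 px.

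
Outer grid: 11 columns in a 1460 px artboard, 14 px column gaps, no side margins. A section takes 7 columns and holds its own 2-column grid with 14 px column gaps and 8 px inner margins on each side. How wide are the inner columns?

447 px

11 columns + 10 column gaps: 11c + 10·14 = 1460.
11c = 1460 − 140 = 1320, so c = 120 px.
7 columns plus 6 column gaps: 840 + 84 = 924 px.
Inner content = 924 − 2·8 = 908 px.
2 columns + 1 column gap: 2d + 1·14 = 908.
2d = 908 − 14 = 894, so d = 447 px.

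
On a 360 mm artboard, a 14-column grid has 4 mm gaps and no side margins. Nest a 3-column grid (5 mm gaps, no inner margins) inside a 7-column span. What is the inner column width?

56 mm

14c + 13·4 = 360 → 14c = 308 → c = 22 mm.
7 columns plus 6 gaps: 154 + 24 = 178 mm.
3d + 2·5 = 178 → 3d = 168 → d = 56 mm.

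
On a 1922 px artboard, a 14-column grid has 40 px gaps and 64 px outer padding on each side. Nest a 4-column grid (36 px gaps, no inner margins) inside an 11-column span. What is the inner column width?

Subtract both margins: 1922 − 2·64 = 1794 px.
Subtracting 13 gaps of 40 leaves 1274 for 14 columns, so c = 91 px.
Span of 11: 11·91 + 10·40 = 1001 + 400 = 1401 px.
4d + 3·36 = 1401 → 4d = 1293 → d = 323.25 px.

323.25 px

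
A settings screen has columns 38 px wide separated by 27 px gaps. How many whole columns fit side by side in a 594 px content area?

k columns need k·38 + (k−1)·27 = k·65 − 27.
k·65 − 27 ≤ 594 → k ≤ 621 / 65 ≈ 9.55, so k = 9.

9 columns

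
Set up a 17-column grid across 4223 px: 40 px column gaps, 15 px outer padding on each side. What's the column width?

Content width = 4223 − 2·15 = 4193 px.
17c + 16·40 = 4193 → 17c = 3553 → c = 209 px.

209 px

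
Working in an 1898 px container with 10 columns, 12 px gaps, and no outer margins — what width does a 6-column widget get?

1134 px

10c + 9·12 = 1898 → 10c = 1790 → c = 179 px.
6 columns plus 5 gaps: 1074 + 60 = 1134 px.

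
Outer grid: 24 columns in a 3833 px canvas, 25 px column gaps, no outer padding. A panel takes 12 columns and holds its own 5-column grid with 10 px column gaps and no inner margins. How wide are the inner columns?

372.8 px

24c + 23·25 = 3833 → 24c = 3258 → c = 135.75 px.
Span of 12: 12·135.75 + 11·25 = 1629 + 275 = 1904 px.
1904 − 4·10 = 1864; ÷5 gives d = 372.8 px.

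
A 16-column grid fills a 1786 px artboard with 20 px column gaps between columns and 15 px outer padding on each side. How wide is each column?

Inside the margins: 1786 − 30 = 1756 px.
1756 − 15·20 = 1456; ÷16 gives c = 91 px.

91 px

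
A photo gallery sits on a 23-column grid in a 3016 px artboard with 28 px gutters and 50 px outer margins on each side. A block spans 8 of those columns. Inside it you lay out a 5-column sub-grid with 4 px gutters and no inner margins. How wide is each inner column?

196 px

Subtract both margins: 3016 − 2·50 = 2916 px.
2916 − 22·28 = 2300; ÷23 gives c = 100 px.
Span of 8: 8·100 + 7·28 = 800 + 196 = 996 px.
996 − 4·4 = 980; ÷5 gives d = 196 px.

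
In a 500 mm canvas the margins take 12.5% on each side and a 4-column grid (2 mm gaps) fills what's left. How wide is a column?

92.25 mm

Each margin = 12.5% of 500 = 62.5 mm; content = 500 − 2·62.5 = 375 mm.
4c + 3·2 = 375 → 4c = 369 → c = 92.25 mm.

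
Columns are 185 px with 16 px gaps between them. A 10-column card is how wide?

10 columns plus 9 gaps: 1850 + 144 = 1994 px.

1994 px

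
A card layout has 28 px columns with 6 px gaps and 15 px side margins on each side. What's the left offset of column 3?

83 px

Before column 3: the margin + 2 columns + 2 gaps.
Offset = 15 + 2·(28 + 6) = 15 + 68 = 83 px.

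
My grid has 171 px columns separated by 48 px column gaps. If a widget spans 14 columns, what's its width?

3018 px

14-column span = 14·171 + 13·48 = 3018 px.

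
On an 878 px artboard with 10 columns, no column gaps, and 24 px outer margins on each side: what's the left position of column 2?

107 px

Content = 878 − 2·24 = 830 px.
10c = 830 → c = 83 px.
Column 2 starts at margin + 1·(column + gutter) = 24 + 1·83 = 107 px.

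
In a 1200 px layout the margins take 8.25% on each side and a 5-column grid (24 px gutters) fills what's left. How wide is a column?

Each margin = 8.25% of 1200 = 99 px; content = 1200 − 2·99 = 1002 px.
5c + 4·24 = 1002 → 5c = 906 → c = 181.2 px.

181.2 px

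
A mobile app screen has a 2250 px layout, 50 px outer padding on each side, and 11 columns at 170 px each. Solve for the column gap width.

28 px

Content width = 2250 − 2·50 = 2150 px.
Columns use 1870 px, leaving 280 px across 10 column gaps = 28 px each.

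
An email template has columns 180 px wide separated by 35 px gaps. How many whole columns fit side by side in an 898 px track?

4 columns

4 columns: 4·180 + 3·35 = 825 px ≤ 898.
5 columns: 1040 px > 898. So 4.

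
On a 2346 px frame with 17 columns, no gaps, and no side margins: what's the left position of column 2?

138 px

2346 / 17 = 138 px per column.
Before column 2: 1 column + 1 gap.
Offset = 1·(138 + 0) = 1·138 = 138 px.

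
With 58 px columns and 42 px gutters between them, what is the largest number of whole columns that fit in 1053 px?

Each extra column adds 58 + 42 = 100 px.
(1053 + 42) / 100 = 10.95, so 10 columns fit.

10 columns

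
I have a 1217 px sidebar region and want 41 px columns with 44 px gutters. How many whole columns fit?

14 columns

Each extra column adds 41 + 44 = 85 px.
(1217 + 44) / 85 = 14.84, so 14 columns fit.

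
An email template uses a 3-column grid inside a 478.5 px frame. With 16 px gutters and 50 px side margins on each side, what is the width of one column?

Subtract both margins: 478.5 − 2·50 = 378.5 px.
Subtracting 2 gutters of 16 leaves 346.5 for 3 columns, so c = 115.5 px.

115.5 px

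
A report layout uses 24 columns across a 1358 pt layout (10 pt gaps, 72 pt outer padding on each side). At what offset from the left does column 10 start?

Subtract both margins: 1358 − 2·72 = 1214 pt.
1214 − 23·10 = 984; ÷24 gives c = 41 pt.
Before column 10: the margin + 9 columns + 9 gaps.
Offset = 72 + 9·(41 + 10) = 72 + 459 = 531 pt.

531 pt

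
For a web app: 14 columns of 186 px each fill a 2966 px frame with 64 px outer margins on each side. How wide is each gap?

Take off 128 px of margins, leaving 2838 px.
14 columns take 14·186 = 2604 px; remaining 234 splits into 13 gaps.
g = 234 / 13 = 18 px.

18 px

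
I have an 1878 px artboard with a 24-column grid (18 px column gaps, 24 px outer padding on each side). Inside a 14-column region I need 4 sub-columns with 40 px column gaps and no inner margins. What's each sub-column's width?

235 px

Subtract both margins: 1878 − 2·24 = 1830 px.
24 columns + 23 column gaps: 24c + 23·18 = 1830.
24c = 1830 − 414 = 1416, so c = 59 px.
14 columns plus 13 column gaps: 826 + 234 = 1060 px.
Subtracting 3 column gaps of 40 leaves 940 for 4 columns, so d = 235 px.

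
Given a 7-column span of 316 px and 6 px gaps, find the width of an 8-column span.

362 px

316 − 6·6 = 280; ÷7 gives c = 40 px.
8-column span = 8·40 + 7·6 = 362 px.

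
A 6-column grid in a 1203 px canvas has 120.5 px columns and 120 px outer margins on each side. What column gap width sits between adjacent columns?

Take off 240 px of margins, leaving 963 px.
6·120.5 + 5g = 963 → 5g = 240 → g = 48 px.

48 px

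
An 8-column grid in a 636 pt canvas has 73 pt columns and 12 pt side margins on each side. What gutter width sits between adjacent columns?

4 pt

Content width = 636 − 2·12 = 612 pt.
8·73 + 7g = 612 → 7g = 28 → g = 4 pt.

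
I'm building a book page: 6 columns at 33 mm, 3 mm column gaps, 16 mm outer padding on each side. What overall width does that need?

245 mm

Adding margins, columns and gutters: 32 + 198 + 15 = 245 mm.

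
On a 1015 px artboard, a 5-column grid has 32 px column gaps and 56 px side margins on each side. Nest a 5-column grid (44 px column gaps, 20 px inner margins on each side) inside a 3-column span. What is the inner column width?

Inside the margins: 1015 − 112 = 903 px.
Subtracting 4 column gaps of 32 leaves 775 for 5 columns, so c = 155 px.
3-column span = 3·155 + 2·32 = 529 px.
Inner content = 529 − 2·20 = 489 px.
Subtracting 4 column gaps of 44 leaves 313 for 5 columns, so d = 62.6 px.

62.6 px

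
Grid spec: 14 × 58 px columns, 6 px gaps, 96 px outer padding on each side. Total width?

1082 px

Adding margins, columns and gutters: 192 + 812 + 78 = 1082 px.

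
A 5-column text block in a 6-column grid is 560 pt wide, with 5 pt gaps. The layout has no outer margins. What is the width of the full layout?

673 pt

Subtracting 4 gaps of 5 leaves 540 for 5 columns, so c = 108 pt.
Total width: 6·108 + 5·5 = 673 pt.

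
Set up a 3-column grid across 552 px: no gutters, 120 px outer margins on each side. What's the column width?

104 px

Take off 240 px of margins, leaving 312 px.
With no gutters, each column is 312/3 = 104 px.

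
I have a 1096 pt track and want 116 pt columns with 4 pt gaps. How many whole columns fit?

Each extra column adds 116 + 4 = 120 pt.
(1096 + 4) / 120 = 9.17, so 9 columns fit.

9 columns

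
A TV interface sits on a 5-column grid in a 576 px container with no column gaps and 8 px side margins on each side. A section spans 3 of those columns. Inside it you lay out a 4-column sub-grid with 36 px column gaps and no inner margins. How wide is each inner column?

Inside the margins: 576 − 16 = 560 px.
5c = 560 → c = 112 px.
With no column gaps, 3 columns span 3·112 = 336 px.
4d + 3·36 = 336 → 4d = 228 → d = 57 px.

57 px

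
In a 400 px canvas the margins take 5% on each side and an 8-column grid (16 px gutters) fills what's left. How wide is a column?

31 px

Each margin = 5% of 400 = 20 px; content = 400 − 2·20 = 360 px.
8 columns + 7 gutters: 8c + 7·16 = 360.
8c = 360 − 112 = 248, so c = 31 px.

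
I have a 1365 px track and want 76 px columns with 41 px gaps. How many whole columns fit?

k columns need k·76 + (k−1)·41 = k·117 − 41.
k·117 − 41 ≤ 1365 → k ≤ 1406 / 117 ≈ 12.02, so k = 12.

12 columns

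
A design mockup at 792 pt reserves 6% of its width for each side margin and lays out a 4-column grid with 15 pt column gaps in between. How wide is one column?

Margins: 6% × 792 = 47.52 pt each, so content = 792 − 95.04 = 696.96 pt.
Subtracting 3 column gaps of 15 leaves 651.96 for 4 columns, so c = 162.99 pt.

162.99 pt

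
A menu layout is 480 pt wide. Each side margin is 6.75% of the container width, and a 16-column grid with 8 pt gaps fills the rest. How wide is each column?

480 × (1 − 2·6.75%) = 480 × 86.5% = 415.2 pt for the columns.
415.2 − 15·8 = 295.2; ÷16 gives c = 18.45 pt.

18.45 pt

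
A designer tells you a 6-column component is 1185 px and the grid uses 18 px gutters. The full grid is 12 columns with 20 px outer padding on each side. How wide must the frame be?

2428 px

6 columns + 5 gutters: 6c + 5·18 = 1185.
6c = 1185 − 90 = 1095, so c = 182.5 px.
Adding margins, columns and gutters: 40 + 2190 + 198 = 2428 px.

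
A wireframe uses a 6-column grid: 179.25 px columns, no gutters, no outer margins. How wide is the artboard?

Total width: 6·179.25 = 1075.5 px.

1075.5 px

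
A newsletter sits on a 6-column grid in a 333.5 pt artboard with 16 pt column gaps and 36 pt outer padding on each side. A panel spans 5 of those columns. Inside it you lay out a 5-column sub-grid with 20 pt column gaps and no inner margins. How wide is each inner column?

27.05 pt

Inside the margins: 333.5 − 72 = 261.5 pt.
6 columns + 5 column gaps: 6c + 5·16 = 261.5.
6c = 261.5 − 80 = 181.5, so c = 30.25 pt.
Span of 5: 5·30.25 + 4·16 = 151.25 + 64 = 215.25 pt.
5d + 4·20 = 215.25 → 5d = 135.25 → d = 27.05 pt.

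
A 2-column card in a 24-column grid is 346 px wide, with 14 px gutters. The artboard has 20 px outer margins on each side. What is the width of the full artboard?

Subtracting 1 gutter of 14 leaves 332 for 2 columns, so c = 166 px.
Artboard = 2·20 + 24·166 + 23·14 = 40 + 3984 + 322 = 4346 px.

4346 px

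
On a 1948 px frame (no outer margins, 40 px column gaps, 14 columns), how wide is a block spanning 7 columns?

14 columns + 13 column gaps: 14c + 13·40 = 1948.
14c = 1948 − 520 = 1428, so c = 102 px.
7 columns plus 6 column gaps: 714 + 240 = 954 px.

954 px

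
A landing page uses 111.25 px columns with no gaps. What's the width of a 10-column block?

1112.5 px

10-column span = 10·111.25 = 1112.5 px.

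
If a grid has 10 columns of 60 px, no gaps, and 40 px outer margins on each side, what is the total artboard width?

Summing: 80 + 600 = 680 px.

680 px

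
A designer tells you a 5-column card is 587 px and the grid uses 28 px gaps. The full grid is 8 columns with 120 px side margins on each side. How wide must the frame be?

1196 px

5c + 4·28 = 587 → 5c = 475 → c = 95 px.
Total width: 2·120 + 8·95 + 7·28 = 1196 px.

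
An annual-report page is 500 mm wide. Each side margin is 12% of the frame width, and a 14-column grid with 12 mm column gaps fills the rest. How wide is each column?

Margins: 12% × 500 = 60 mm each, so content = 500 − 120 = 380 mm.
14 columns + 13 column gaps: 14c + 13·12 = 380.
14c = 380 − 156 = 224, so c = 16 mm.

16 mm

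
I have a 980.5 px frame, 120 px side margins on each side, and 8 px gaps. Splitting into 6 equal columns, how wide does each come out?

116.75 px

Content width = 980.5 − 2·120 = 740.5 px.
740.5 − 5·8 = 700.5; ÷6 gives c = 116.75 px.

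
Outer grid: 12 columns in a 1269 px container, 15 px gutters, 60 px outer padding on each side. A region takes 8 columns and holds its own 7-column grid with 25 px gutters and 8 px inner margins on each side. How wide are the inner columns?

85 px

Outer content = 1269 − 2·60 = 1149 px.
Subtracting 11 gutters of 15 leaves 984 for 12 columns, so c = 82 px.
Span of 8: 8·82 + 7·15 = 656 + 105 = 761 px.
Inner content = 761 − 2·8 = 745 px.
7d + 6·25 = 745 → 7d = 595 → d = 85 px.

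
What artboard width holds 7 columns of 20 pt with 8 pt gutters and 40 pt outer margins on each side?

268 pt

Adding margins, columns and gutters: 80 + 140 + 48 = 268 pt.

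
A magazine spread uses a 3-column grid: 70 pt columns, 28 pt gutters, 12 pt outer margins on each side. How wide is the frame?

290 pt

Frame = 2·12 + 3·70 + 2·28 = 24 + 210 + 56 = 290 pt.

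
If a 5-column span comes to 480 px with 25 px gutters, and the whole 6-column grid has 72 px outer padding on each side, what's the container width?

725 px

5c + 4·25 = 480 → 5c = 380 → c = 76 px.
Adding margins, columns and gutters: 144 + 456 + 125 = 725 px.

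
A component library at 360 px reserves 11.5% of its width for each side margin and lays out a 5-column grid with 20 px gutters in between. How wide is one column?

360 × (1 − 2·11.5%) = 360 × 77% = 277.2 px for the columns.
5c + 4·20 = 277.2 → 5c = 197.2 → c = 39.44 px.

39.44 px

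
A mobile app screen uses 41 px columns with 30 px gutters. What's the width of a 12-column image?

822 px

Span of 12: 12·41 + 11·30 = 492 + 330 = 822 px.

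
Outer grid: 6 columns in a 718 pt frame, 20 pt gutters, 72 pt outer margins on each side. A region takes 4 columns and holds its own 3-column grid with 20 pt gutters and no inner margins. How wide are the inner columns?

Outer content = 718 − 2·72 = 574 pt.
Subtracting 5 gutters of 20 leaves 474 for 6 columns, so c = 79 pt.
Span of 4: 4·79 + 3·20 = 316 + 60 = 376 pt.
Subtracting 2 gutters of 20 leaves 336 for 3 columns, so d = 112 pt.

112 pt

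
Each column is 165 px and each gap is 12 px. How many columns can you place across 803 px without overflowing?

Each extra column adds 165 + 12 = 177 px.
(803 + 12) / 177 = 4.60, so 4 columns fit.

4 columns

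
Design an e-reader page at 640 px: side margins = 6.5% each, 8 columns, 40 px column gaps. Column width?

34.6 px

Margins: 6.5% × 640 = 41.6 px each, so content = 640 − 83.2 = 556.8 px.
Subtracting 7 column gaps of 40 leaves 276.8 for 8 columns, so c = 34.6 px.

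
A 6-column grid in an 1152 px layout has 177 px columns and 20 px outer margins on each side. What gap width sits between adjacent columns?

10 px

Inside the margins: 1152 − 40 = 1112 px.
Columns use 1062 px, leaving 50 px across 5 gaps = 10 px each.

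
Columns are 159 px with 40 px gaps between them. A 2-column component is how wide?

2-column span = 2·159 + 1·40 = 358 px.

358 px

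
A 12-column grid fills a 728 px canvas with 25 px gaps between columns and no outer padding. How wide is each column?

37.75 px

Subtracting 11 gaps of 25 leaves 453 for 12 columns, so c = 37.75 px.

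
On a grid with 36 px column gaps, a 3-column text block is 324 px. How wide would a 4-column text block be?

324 − 2·36 = 252; ÷3 gives c = 84 px.
4-column span = 4·84 + 3·36 = 444 px.

444 px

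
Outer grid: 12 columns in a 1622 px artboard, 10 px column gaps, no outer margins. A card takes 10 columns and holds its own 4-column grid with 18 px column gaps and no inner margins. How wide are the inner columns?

1622 − 11·10 = 1512; ÷12 gives c = 126 px.
10 columns plus 9 column gaps: 1260 + 90 = 1350 px.
4 columns + 3 column gaps: 4d + 3·18 = 1350.
4d = 1350 − 54 = 1296, so d = 324 px.

324 px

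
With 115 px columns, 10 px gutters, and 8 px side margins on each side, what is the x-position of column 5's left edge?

508 px

Column 5 starts at margin + 4·(column + gutter) = 8 + 4·125 = 508 px.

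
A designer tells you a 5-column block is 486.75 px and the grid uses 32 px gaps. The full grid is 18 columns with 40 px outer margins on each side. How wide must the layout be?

1915.5 px

486.75 − 4·32 = 358.75; ÷5 gives c = 71.75 px.
Total width: 2·40 + 18·71.75 + 17·32 = 1915.5 px.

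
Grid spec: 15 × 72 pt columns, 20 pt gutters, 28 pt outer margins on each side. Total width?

Frame = 2·28 + 15·72 + 14·20 = 56 + 1080 + 280 = 1416 pt.

1416 pt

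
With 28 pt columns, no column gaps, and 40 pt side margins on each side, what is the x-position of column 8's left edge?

Each column+gutter stride is 28 pt; 7 of them past the 40 pt margin is 40 + 196 = 236 pt.

236 pt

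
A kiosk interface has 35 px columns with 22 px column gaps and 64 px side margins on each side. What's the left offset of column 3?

Each column+gutter stride is 57 px; 2 of them past the 64 px margin is 64 + 114 = 178 px.

178 px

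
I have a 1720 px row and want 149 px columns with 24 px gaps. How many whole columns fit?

10 columns

Each extra column adds 149 + 24 = 173 px.
(1720 + 24) / 173 = 10.08, so 10 columns fit.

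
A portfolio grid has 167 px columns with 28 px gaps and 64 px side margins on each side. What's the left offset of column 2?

259 px

Each column+gutter stride is 195 px; 1 of them past the 64 px margin is 64 + 195 = 259 px.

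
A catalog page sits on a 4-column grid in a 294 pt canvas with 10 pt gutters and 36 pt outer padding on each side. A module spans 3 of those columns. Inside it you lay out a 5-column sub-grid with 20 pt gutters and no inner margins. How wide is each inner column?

16.8 pt

Inside the margins: 294 − 72 = 222 pt.
4c + 3·10 = 222 → 4c = 192 → c = 48 pt.
3-column span = 3·48 + 2·10 = 164 pt.
164 − 4·20 = 84; ÷5 gives d = 16.8 pt.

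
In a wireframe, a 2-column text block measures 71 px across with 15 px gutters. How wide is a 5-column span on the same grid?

2 columns + 1 gutter: 2c + 1·15 = 71.
2c = 71 − 15 = 56, so c = 28 px.
5-column span = 5·28 + 4·15 = 200 px.

200 px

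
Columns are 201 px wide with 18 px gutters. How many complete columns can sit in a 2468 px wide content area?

11 columns: 11·201 + 10·18 = 2391 px ≤ 2468.
12 columns: 2610 px > 2468. So 11.

11 columns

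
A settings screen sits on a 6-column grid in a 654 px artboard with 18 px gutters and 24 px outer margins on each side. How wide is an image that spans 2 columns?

Subtract both margins: 654 − 2·24 = 606 px.
Subtracting 5 gutters of 18 leaves 516 for 6 columns, so c = 86 px.
2 columns plus 1 gutter: 172 + 18 = 190 px.

190 px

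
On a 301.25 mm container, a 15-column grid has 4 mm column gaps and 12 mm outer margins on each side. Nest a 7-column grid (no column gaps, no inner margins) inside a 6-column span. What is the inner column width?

Outer content = 301.25 − 2·12 = 277.25 mm.
277.25 − 14·4 = 221.25; ÷15 gives c = 14.75 mm.
6 columns plus 5 column gaps: 88.5 + 20 = 108.5 mm.
7d = 108.5 → d = 15.5 mm.

15.5 mm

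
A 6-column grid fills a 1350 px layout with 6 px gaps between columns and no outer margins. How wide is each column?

1350 − 5·6 = 1320; ÷6 gives c = 220 px.

220 px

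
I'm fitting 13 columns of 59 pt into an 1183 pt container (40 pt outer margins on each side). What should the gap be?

28 pt

Subtract both margins: 1183 − 2·40 = 1103 pt.
13·59 + 12g = 1103 → 12g = 336 → g = 28 pt.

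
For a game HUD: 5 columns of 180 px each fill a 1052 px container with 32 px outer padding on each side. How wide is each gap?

22 px

Take off 64 px of margins, leaving 988 px.
Columns use 900 px, leaving 88 px across 4 gaps = 22 px each.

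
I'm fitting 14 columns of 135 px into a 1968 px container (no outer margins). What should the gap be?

6 px

14·135 + 13g = 1968 → 13g = 78 → g = 6 px.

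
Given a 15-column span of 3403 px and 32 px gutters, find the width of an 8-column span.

3403 − 14·32 = 2955; ÷15 gives c = 197 px.
Span of 8: 8·197 + 7·32 = 1576 + 224 = 1800 px.

1800 px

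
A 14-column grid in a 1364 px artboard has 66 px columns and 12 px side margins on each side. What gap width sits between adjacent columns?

Content width = 1364 − 2·12 = 1340 px.
Columns use 924 px, leaving 416 px across 13 gaps = 32 px each.

32 px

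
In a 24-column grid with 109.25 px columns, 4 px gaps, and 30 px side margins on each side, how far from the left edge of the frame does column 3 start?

Before column 3: the margin + 2 columns + 2 gaps.
Offset = 30 + 2·(109.25 + 4) = 30 + 226.5 = 256.5 px.

256.5 px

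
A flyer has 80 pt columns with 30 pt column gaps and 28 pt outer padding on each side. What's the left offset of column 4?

Each column+gutter stride is 110 pt; 3 of them past the 28 pt margin is 28 + 330 = 358 pt.

358 pt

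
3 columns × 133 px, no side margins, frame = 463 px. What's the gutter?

3·133 + 2g = 463 → 2g = 64 → g = 32 px.

32 px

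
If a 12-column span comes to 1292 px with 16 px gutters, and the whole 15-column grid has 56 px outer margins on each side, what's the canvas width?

12c + 11·16 = 1292 → 12c = 1116 → c = 93 px.
Total width: 2·56 + 15·93 + 14·16 = 1731 px.

1731 px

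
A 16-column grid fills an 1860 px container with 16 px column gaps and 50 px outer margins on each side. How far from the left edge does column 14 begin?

1493 px

Content = 1860 − 2·50 = 1760 px.
Subtracting 15 column gaps of 16 leaves 1520 for 16 columns, so c = 95 px.
Each column+gutter stride is 111 px; 13 of them past the 50 px margin is 50 + 1443 = 1493 px.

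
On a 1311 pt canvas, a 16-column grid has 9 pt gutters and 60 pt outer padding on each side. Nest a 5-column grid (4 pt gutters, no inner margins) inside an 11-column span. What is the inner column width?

160 pt

Subtract both margins: 1311 − 2·60 = 1191 pt.
Subtracting 15 gutters of 9 leaves 1056 for 16 columns, so c = 66 pt.
11-column span = 11·66 + 10·9 = 816 pt.
5 columns + 4 gutters: 5d + 4·4 = 816.
5d = 816 − 16 = 800, so d = 160 pt.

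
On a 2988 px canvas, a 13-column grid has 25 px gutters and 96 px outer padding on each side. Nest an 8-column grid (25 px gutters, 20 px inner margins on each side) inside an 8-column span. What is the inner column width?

187 px

Take off 192 px of margins, leaving 2796 px.
13c + 12·25 = 2796 → 13c = 2496 → c = 192 px.
8 columns plus 7 gutters: 1536 + 175 = 1711 px.
Inner content = 1711 − 2·20 = 1671 px.
Subtracting 7 gutters of 25 leaves 1496 for 8 columns, so d = 187 px.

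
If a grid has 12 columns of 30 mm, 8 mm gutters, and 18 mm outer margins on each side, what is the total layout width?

484 mm

Layout = 2·18 + 12·30 + 11·8 = 36 + 360 + 88 = 484 mm.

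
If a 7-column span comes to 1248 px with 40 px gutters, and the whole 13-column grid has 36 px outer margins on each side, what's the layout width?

2424 px

1248 − 6·40 = 1008; ÷7 gives c = 144 px.
Layout = 2·36 + 13·144 + 12·40 = 72 + 1872 + 480 = 2424 px.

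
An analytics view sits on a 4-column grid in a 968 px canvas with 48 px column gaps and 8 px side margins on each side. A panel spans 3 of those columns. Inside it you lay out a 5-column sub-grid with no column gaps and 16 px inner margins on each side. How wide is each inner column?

134 px

Outer content = 968 − 2·8 = 952 px.
Subtracting 3 column gaps of 48 leaves 808 for 4 columns, so c = 202 px.
3 columns plus 2 column gaps: 606 + 96 = 702 px.
Inner content = 702 − 2·16 = 670 px.
5d = 670 → d = 134 px.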